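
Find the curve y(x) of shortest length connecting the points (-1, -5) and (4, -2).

Arc-length functional: J[y] = ∫ sqrt(1 + (y')^2) dx.
Lagrangian L = sqrt(1 + (y')^2) has no explicit y dependence, so ∂L/∂y = 0 and the Euler-Lagrange equation gives
    d/dx( y' / sqrt(1 + (y')^2) ) = 0  ⇒  y' / sqrt(1 + (y')^2) = const.
Hence y' is constant, so y(x) is affine.
Fitting the endpoints (-1, -5) and (4, -2):
    slope m = ((-2) − (-5)) / (4 − (-1)) = 3/5,
    intercept c = (-5) − m·(-1) = -22/5.
Extremal: y(x) = (3/5) x - 22/5.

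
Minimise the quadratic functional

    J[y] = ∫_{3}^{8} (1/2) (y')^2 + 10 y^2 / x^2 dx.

The Lagrangian is L = (1/2) (y')^2 + 10 y^2 / x^2.
Compute ∂L/∂y = 20y/x^2, ∂L/∂y' = y'.
The Euler-Lagrange equation d/dx(∂L/∂y') − ∂L/∂y = 0 reduces to
    y'' − 20/x^2 · y = 0  (x > 0).
Its general solution is
    y(x) = A x^5 + B x^(-4),
with A, B fixed by the endpoint conditions.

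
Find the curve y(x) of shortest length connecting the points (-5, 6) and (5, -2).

Arc-length functional: J[y] = ∫ sqrt(1 + (y')^2) dx.
Lagrangian L = sqrt(1 + (y')^2) has no explicit y dependence, so ∂L/∂y = 0 and the Euler-Lagrange equation gives
    d/dx( y' / sqrt(1 + (y')^2) ) = 0  ⇒  y' / sqrt(1 + (y')^2) = const.
Hence y' is constant, so y(x) is affine.
Fitting the endpoints (-5, 6) and (5, -2):
    slope m = ((-2) − 6) / (5 − (-5)) = -4/5,
    intercept c = 6 − m·(-5) = 2.
Extremal: y(x) = (-4/5) x + 2.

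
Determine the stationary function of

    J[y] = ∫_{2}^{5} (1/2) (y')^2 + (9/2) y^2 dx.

The Lagrangian is L = (1/2) (y')^2 + (9/2) y^2.
Compute ∂L/∂y = 9y, ∂L/∂y' = y'.
The Euler-Lagrange equation d/dx(∂L/∂y') − ∂L/∂y = 0 reduces to
    y'' − 9 y = 0.
Its general solution is
    y(x) = A e^(3x) + B e^(−3x),
with A, B fixed by the endpoint conditions.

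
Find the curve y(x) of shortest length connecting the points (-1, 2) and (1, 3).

Arc-length functional: J[y] = ∫ sqrt(1 + (y')^2) dx.
Lagrangian L = sqrt(1 + (y')^2) has no explicit y dependence, so ∂L/∂y = 0 and the Euler-Lagrange equation gives
    d/dx( y' / sqrt(1 + (y')^2) ) = 0  ⇒  y' / sqrt(1 + (y')^2) = const.
Hence y' is constant, so y(x) is affine.
Fitting the endpoints (-1, 2) and (1, 3):
    slope m = (3 − 2) / (1 − (-1)) = 1/2,
    intercept c = 2 − m·(-1) = 5/2.
Extremal: y(x) = (1/2) x + 5/2.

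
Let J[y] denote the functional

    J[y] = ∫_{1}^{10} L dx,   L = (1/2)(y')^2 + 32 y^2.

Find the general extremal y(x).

The Lagrangian is L = (1/2)(y')^2 + 32 y^2.
∂L/∂y = 64y.
∂L/∂y' = y'.
The Euler-Lagrange equation d/dx(∂L/∂y') − ∂L/∂y = 0 becomes:
    y'' - 64 y = 0
General solution: y(x) = A e^(8x) + B e^(-8x), where A and B are arbitrary constants fixed by the endpoint conditions.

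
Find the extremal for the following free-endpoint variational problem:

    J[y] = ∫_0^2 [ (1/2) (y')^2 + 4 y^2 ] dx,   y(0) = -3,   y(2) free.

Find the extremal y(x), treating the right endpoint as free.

The Lagrangian L = (1/2) (y')^2 + 4 y^2 gives
    ∂L/∂y = 8 y,   ∂L/∂y' = y'.
Euler-Lagrange: y'' − 8 y = 0.
With k = sqrt(8), the general solution is
    y(x) = A cosh(sqrt(8) x) + B sinh(sqrt(8) x).
Fixed left endpoint y(0) = -3 ⇒ A = -3.
The right endpoint x = 2 is free, so the natural (transversality) condition is ∂L/∂y' |_{x=2} = 0, i.e. y'(2) = 0.
Compute y'(x) = A k sinh(k x) + B k cosh(k x), so
    y'(2) = A k sinh(k·2) + B k cosh(k·2) = 0
    ⇒ B = −A tanh(k·2) = 3 tanh(sqrt(8)·2).
Therefore the extremal is
    y(x) = −3 cosh(sqrt(8) x) + 3 tanh(sqrt(8)·2) sinh(sqrt(8) x).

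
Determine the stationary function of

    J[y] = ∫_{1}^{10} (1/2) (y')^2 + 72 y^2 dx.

The Lagrangian is L = (1/2) (y')^2 + 72 y^2.
Compute ∂L/∂y = 144y, ∂L/∂y' = y'.
The Euler-Lagrange equation d/dx(∂L/∂y') − ∂L/∂y = 0 reduces to
    y'' − 144 y = 0.
Its general solution is
    y(x) = A e^(12x) + B e^(−12x),
with A, B fixed by the endpoint conditions.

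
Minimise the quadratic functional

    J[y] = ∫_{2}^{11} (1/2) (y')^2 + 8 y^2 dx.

The Lagrangian is L = (1/2) (y')^2 + 8 y^2.
Compute ∂L/∂y = 16y, ∂L/∂y' = y'.
The Euler-Lagrange equation d/dx(∂L/∂y') − ∂L/∂y = 0 reduces to
    y'' − 16 y = 0.
Its general solution is
    y(x) = A e^(4x) + B e^(−4x),
with A, B fixed by the endpoint conditions.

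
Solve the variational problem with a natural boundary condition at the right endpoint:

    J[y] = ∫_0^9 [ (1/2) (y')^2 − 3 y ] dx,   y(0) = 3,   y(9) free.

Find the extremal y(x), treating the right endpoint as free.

The Lagrangian L = (1/2) (y')^2 − 3 y gives
    ∂L/∂y = −3,   ∂L/∂y' = y'.
Euler-Lagrange: d/dx(y') − (−3) = 0, i.e. y'' + 3 = 0, so
    y(x) = −(3/2) x^2 + C1 x + C2.
Fixed left endpoint y(0) = 3 ⇒ C2 = 3.
The right endpoint x = 9 is free, so the natural (transversality) condition is ∂L/∂y' |_{x=9} = 0, i.e. y'(9) = 0.
Compute y'(x) = −3 x + C1, so y'(9) = −27 + C1 = 0 ⇒ C1 = 27.
Therefore the extremal is
    y(x) = −(3/2) x^2 + 27 x + 3.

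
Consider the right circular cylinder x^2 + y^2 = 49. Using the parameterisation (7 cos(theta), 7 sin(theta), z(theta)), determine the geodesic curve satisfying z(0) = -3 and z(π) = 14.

Parameterise the cylinder of radius R = 7 as
    r(θ) = (7 cos θ, 7 sin θ, z(θ)).
The arc-length element is
    ds = sqrt(49 + (dz/dθ)^2) dθ,
so the Lagrangian is L = sqrt(49 + z'^2).
L depends on z' only, not on z or θ, so ∂L/∂z = 0 and
    ∂L/∂z' = z' / sqrt(49 + z'^2).
The Euler-Lagrange equation gives
    d/dθ( z' / sqrt(49 + z'^2) ) = 0,
so z' is constant. Integrating once:
    z(θ) = a θ + b,
a helix on the cylinder (a straight line when the cylinder is unrolled). The constants a, b are determined by the endpoint conditions.
With endpoint conditions z(0) = -3 and z(π) = 14: from z(0) = b we get b = -3, and a·π + -3 = 14 gives a = 17/π, so
    z(θ) = (17/π) θ − 3.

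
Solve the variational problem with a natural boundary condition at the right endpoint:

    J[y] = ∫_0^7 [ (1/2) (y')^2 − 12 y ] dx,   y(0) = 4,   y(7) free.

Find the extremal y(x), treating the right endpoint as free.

The Lagrangian L = (1/2) (y')^2 − 12 y gives
    ∂L/∂y = −12,   ∂L/∂y' = y'.
Euler-Lagrange: d/dx(y') − (−12) = 0, i.e. y'' + 12 = 0, so
    y(x) = −(12/2) x^2 + C1 x + C2.
Fixed left endpoint y(0) = 4 ⇒ C2 = 4.
The right endpoint x = 7 is free, so the natural (transversality) condition is ∂L/∂y' |_{x=7} = 0, i.e. y'(7) = 0.
Compute y'(x) = −12 x + C1, so y'(7) = −84 + C1 = 0 ⇒ C1 = 84.
Therefore the extremal is
    y(x) = −6 x^2 + 84 x + 4.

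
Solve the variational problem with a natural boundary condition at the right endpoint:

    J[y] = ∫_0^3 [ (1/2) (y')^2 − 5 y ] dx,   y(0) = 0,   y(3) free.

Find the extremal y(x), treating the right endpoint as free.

The Lagrangian L = (1/2) (y')^2 − 5 y gives
    ∂L/∂y = −5,   ∂L/∂y' = y'.
Euler-Lagrange: d/dx(y') − (−5) = 0, i.e. y'' + 5 = 0, so
    y(x) = −(5/2) x^2 + C1 x + C2.
Fixed left endpoint y(0) = 0 ⇒ C2 = 0.
The right endpoint x = 3 is free, so the natural (transversality) condition is ∂L/∂y' |_{x=3} = 0, i.e. y'(3) = 0.
Compute y'(x) = −5 x + C1, so y'(3) = −15 + C1 = 0 ⇒ C1 = 15.
Therefore the extremal is
    y(x) = −(5/2) x^2 + 15 x.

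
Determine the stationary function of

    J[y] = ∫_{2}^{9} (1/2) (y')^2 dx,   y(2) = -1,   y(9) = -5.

The Lagrangian is L = (1/2) (y')^2.
Compute ∂L/∂y = 0, ∂L/∂y' = y'.
The Euler-Lagrange equation d/dx(∂L/∂y') − ∂L/∂y = 0 reduces to
    y'' = 0.
Its general solution is
    y(x) = A x + B,
with A, B fixed by the endpoint conditions.
Applying the endpoint conditions y(2) = -1 and y(9) = -5: solve A·2 + B = -1 and A·9 + B = -5. Subtracting gives A(9 − 2) = -5 − -1, so A = -4/7, and B = -1 − A·2 = 1/7. Therefore
    y(x) = (-4/7) x + 1/7.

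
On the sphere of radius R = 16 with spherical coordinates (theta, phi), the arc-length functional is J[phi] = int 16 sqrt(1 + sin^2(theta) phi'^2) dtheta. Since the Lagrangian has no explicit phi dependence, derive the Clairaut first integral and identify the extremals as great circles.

On the sphere of radius R = 16 with spherical coordinates (θ, φ), the induced metric is
    ds^2 = 256(dθ^2 + sin^2(θ) dφ^2).
Parameterise by θ; the arc-length functional is
    J[φ] = ∫ 16 sqrt(1 + sin^2(θ) (dφ/dθ)^2) dθ,
so L = 16 sqrt(1 + sin^2(θ) φ'^2). Compute
    ∂L/∂φ = 0  (L has no explicit φ dependence),
    ∂L/∂φ' = 16 sin^2(θ) φ' / sqrt(1 + sin^2(θ) φ'^2).
Since ∂L/∂φ = 0, the Euler-Lagrange equation
    d/dθ(∂L/∂φ') − ∂L/∂φ = 0
reduces to d/dθ(∂L/∂φ') = 0, i.e. the momentum conjugate to φ is conserved:
    16 sin^2(θ) φ' / sqrt(1 + sin^2(θ) φ'^2) = C.
The overall factor of 16 is constant, so dividing through gives Clairaut's relation sin^2(θ) φ' / sqrt(1 + sin^2(θ) φ'^2) = C' (with C' = C/16). Solving for φ' and integrating gives the great-circle family
    cot(θ) = A cos(φ − φ_0),
i.e. the intersection of the sphere with a plane through the origin. The two constants A and φ_0 (equivalently C and one phase) are fixed by the two endpoint conditions.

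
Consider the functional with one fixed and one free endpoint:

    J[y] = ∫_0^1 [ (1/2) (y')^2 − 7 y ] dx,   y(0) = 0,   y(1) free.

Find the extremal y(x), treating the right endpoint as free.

The Lagrangian L = (1/2) (y')^2 − 7 y gives
    ∂L/∂y = −7,   ∂L/∂y' = y'.
Euler-Lagrange: d/dx(y') − (−7) = 0, i.e. y'' + 7 = 0, so
    y(x) = −(7/2) x^2 + C1 x + C2.
Fixed left endpoint y(0) = 0 ⇒ C2 = 0.
The right endpoint x = 1 is free, so the natural (transversality) condition is ∂L/∂y' |_{x=1} = 0, i.e. y'(1) = 0.
Compute y'(x) = −7 x + C1, so y'(1) = −7 + C1 = 0 ⇒ C1 = 7.
Therefore the extremal is
    y(x) = −(7/2) x^2 + 7 x.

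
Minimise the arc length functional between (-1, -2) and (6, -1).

Arc-length functional: J[y] = ∫ sqrt(1 + (y')^2) dx.
Lagrangian L = sqrt(1 + (y')^2) has no explicit y dependence, so ∂L/∂y = 0 and the Euler-Lagrange equation gives
    d/dx( y' / sqrt(1 + (y')^2) ) = 0  ⇒  y' / sqrt(1 + (y')^2) = const.
Hence y' is constant, so y(x) is affine.
Fitting the endpoints (-1, -2) and (6, -1):
    slope m = ((-1) − (-2)) / (6 − (-1)) = 1/7,
    intercept c = (-2) − m·(-1) = -13/7.
Extremal: y(x) = (1/7) x - 13/7.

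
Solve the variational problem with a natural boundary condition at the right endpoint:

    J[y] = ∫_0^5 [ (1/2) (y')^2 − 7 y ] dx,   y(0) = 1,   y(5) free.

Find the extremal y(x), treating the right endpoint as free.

The Lagrangian L = (1/2) (y')^2 − 7 y gives
    ∂L/∂y = −7,   ∂L/∂y' = y'.
Euler-Lagrange: d/dx(y') − (−7) = 0, i.e. y'' + 7 = 0, so
    y(x) = −(7/2) x^2 + C1 x + C2.
Fixed left endpoint y(0) = 1 ⇒ C2 = 1.
The right endpoint x = 5 is free, so the natural (transversality) condition is ∂L/∂y' |_{x=5} = 0, i.e. y'(5) = 0.
Compute y'(x) = −7 x + C1, so y'(5) = −35 + C1 = 0 ⇒ C1 = 35.
Therefore the extremal is
    y(x) = −(7/2) x^2 + 35 x + 1.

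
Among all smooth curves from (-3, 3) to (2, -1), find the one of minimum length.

Arc-length functional: J[y] = ∫ sqrt(1 + (y')^2) dx.
Lagrangian L = sqrt(1 + (y')^2) has no explicit y dependence, so ∂L/∂y = 0 and the Euler-Lagrange equation gives
    d/dx( y' / sqrt(1 + (y')^2) ) = 0  ⇒  y' / sqrt(1 + (y')^2) = const.
Hence y' is constant, so y(x) is affine.
Fitting the endpoints (-3, 3) and (2, -1):
    slope m = ((-1) − 3) / (2 − (-3)) = -4/5,
    intercept c = 3 − m·(-3) = 3/5.
Extremal: y(x) = (-4/5) x + 3/5.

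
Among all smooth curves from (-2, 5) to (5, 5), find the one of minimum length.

Arc-length functional: J[y] = ∫ sqrt(1 + (y')^2) dx.
Lagrangian L = sqrt(1 + (y')^2) has no explicit y dependence, so ∂L/∂y = 0 and the Euler-Lagrange equation gives
    d/dx( y' / sqrt(1 + (y')^2) ) = 0  ⇒  y' / sqrt(1 + (y')^2) = const.
Hence y' is constant, so y(x) is affine.
Fitting the endpoints (-2, 5) and (5, 5):
    slope m = (5 − 5) / (5 − (-2)) = 0,
    intercept c = 5 − m·(-2) = 5.
Extremal: y(x) = 5.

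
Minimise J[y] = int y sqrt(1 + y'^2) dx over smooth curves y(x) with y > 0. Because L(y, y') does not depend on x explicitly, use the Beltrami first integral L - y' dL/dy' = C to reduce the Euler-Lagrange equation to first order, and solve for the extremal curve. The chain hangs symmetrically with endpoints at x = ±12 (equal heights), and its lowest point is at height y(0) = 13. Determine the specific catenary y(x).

The Lagrangian L(y, y') = y sqrt(1 + y'^2) has no explicit x dependence, so the Beltrami identity applies:
    L − y' ∂L/∂y' = C.
Compute ∂L/∂y' = y · y' / sqrt(1 + y'^2). Then
    L − y' ∂L/∂y'
    = y sqrt(1 + y'^2) − y · y'^2 / sqrt(1 + y'^2)
    = y (1 + y'^2 − y'^2) / sqrt(1 + y'^2)
    = y / sqrt(1 + y'^2) = C.
Squaring gives y^2 = C^2 (1 + y'^2), i.e.
    y'^2 = y^2 / C^2 − 1.
Separating variables,
    dy / sqrt(y^2 − C^2) = dx / C,
and integrating gives arccosh(y / C) = (x − a)/C, so
    y(x) = C cosh((x − a)/C),
the catenary. The constants C and a are fixed by the two endpoint conditions (and, for the hanging-chain problem, the length constraint selects C).
Now fit the given data. The endpoints x = ±12 are symmetric at equal height, so the catenary is even about its minimum: a = 0 and y(x) = C cosh(x/C). The lowest point is y(0) = C cosh(0) = C, and we are told y(0) = 13, so C = 13. Therefore
    y(x) = 13 cosh(x/13),
and at the endpoints
    y(±12) = 13 cosh(12/13).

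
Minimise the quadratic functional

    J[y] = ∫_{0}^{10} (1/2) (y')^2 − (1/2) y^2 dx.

The Lagrangian is L = (1/2) (y')^2 − (1/2) y^2.
Compute ∂L/∂y = -y, ∂L/∂y' = y'.
The Euler-Lagrange equation d/dx(∂L/∂y') − ∂L/∂y = 0 reduces to
    y'' + y = 0.
Its general solution is
    y(x) = A sin(x) + B cos(x),
with A, B fixed by the endpoint conditions.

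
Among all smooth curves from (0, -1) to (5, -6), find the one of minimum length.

Arc-length functional: J[y] = ∫ sqrt(1 + (y')^2) dx.
Lagrangian L = sqrt(1 + (y')^2) has no explicit y dependence, so ∂L/∂y = 0 and the Euler-Lagrange equation gives
    d/dx( y' / sqrt(1 + (y')^2) ) = 0  ⇒  y' / sqrt(1 + (y')^2) = const.
Hence y' is constant, so y(x) is affine.
Fitting the endpoints (0, -1) and (5, -6):
    slope m = ((-6) − (-1)) / (5 − 0) = -1,
    intercept c = (-1) − m·0 = -1.
Extremal: y(x) = -x - 1.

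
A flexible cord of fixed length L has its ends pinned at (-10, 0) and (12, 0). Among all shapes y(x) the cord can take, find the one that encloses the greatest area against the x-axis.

Set up the augmented Lagrangian using a multiplier λ for the length constraint:
    F(y, y') = y − λ sqrt(1 + y'^2).
F has no explicit x dependence, so the Beltrami identity yields a first integral
    F − y' ∂F/∂y' = C.
Compute ∂F/∂y' = −λ y' / sqrt(1 + y'^2). Then
    y − λ sqrt(1 + y'^2) + λ y'^2 / sqrt(1 + y'^2) = C
    ⇒  y − λ / sqrt(1 + y'^2) = C.
Solving for y' and integrating gives
    (x − a)^2 + (y − b)^2 = λ^2,
a circular arc of radius λ. The constants a, b are determined by the endpoint conditions y(-10) = y(12) = 0, and λ is fixed implicitly by the length constraint
    ∫_{-10}^{12} sqrt(1 + y'^2) dx = L.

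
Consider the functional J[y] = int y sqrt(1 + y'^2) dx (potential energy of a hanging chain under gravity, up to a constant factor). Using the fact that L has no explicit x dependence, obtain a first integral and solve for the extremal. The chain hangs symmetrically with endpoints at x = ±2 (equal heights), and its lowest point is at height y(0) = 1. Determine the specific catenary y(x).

The Lagrangian L(y, y') = y sqrt(1 + y'^2) has no explicit x dependence, so the Beltrami identity applies:
    L − y' ∂L/∂y' = C.
Compute ∂L/∂y' = y · y' / sqrt(1 + y'^2). Then
    L − y' ∂L/∂y'
    = y sqrt(1 + y'^2) − y · y'^2 / sqrt(1 + y'^2)
    = y (1 + y'^2 − y'^2) / sqrt(1 + y'^2)
    = y / sqrt(1 + y'^2) = C.
Squaring gives y^2 = C^2 (1 + y'^2), i.e.
    y'^2 = y^2 / C^2 − 1.
Separating variables,
    dy / sqrt(y^2 − C^2) = dx / C,
and integrating gives arccosh(y / C) = (x − a)/C, so
    y(x) = C cosh((x − a)/C),
the catenary. The constants C and a are fixed by the two endpoint conditions (and, for the hanging-chain problem, the length constraint selects C).
Now fit the given data. The endpoints x = ±2 are symmetric at equal height, so the catenary is even about its minimum: a = 0 and y(x) = C cosh(x/C). The lowest point is y(0) = C cosh(0) = C, and we are told y(0) = 1, so C = 1. Therefore
    y(x) = cosh(x),
and at the endpoints
    y(±2) = cosh(2).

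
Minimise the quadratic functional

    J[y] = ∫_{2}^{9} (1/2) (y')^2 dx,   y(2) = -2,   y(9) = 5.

The Lagrangian is L = (1/2) (y')^2.
Compute ∂L/∂y = 0, ∂L/∂y' = y'.
The Euler-Lagrange equation d/dx(∂L/∂y') − ∂L/∂y = 0 reduces to
    y'' = 0.
Its general solution is
    y(x) = A x + B,
with A, B fixed by the endpoint conditions.
Applying the endpoint conditions y(2) = -2 and y(9) = 5: solve A·2 + B = -2 and A·9 + B = 5. Subtracting gives A(9 − 2) = 5 − -2, so A = 1, and B = -2 − A·2 = -4. Therefore
    y(x) = x - 4.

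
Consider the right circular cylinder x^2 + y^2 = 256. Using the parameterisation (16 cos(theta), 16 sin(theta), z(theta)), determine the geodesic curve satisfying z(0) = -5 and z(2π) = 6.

Parameterise the cylinder of radius R = 16 as
    r(θ) = (16 cos θ, 16 sin θ, z(θ)).
The arc-length element is
    ds = sqrt(256 + (dz/dθ)^2) dθ,
so the Lagrangian is L = sqrt(256 + z'^2).
L depends on z' only, not on z or θ, so ∂L/∂z = 0 and
    ∂L/∂z' = z' / sqrt(256 + z'^2).
The Euler-Lagrange equation gives
    d/dθ( z' / sqrt(256 + z'^2) ) = 0,
so z' is constant. Integrating once:
    z(θ) = a θ + b,
a helix on the cylinder (a straight line when the cylinder is unrolled). The constants a, b are determined by the endpoint conditions.
With endpoint conditions z(0) = -5 and z(2π) = 6: from z(0) = b we get b = -5, and a·2π + -5 = 6 gives a = 11/(2π), so
    z(θ) = (11/(2π)) θ − 5.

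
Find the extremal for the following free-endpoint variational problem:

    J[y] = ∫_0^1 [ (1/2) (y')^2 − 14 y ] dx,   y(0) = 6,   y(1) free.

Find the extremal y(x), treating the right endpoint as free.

The Lagrangian L = (1/2) (y')^2 − 14 y gives
    ∂L/∂y = −14,   ∂L/∂y' = y'.
Euler-Lagrange: d/dx(y') − (−14) = 0, i.e. y'' + 14 = 0, so
    y(x) = −(14/2) x^2 + C1 x + C2.
Fixed left endpoint y(0) = 6 ⇒ C2 = 6.
The right endpoint x = 1 is free, so the natural (transversality) condition is ∂L/∂y' |_{x=1} = 0, i.e. y'(1) = 0.
Compute y'(x) = −14 x + C1, so y'(1) = −14 + C1 = 0 ⇒ C1 = 14.
Therefore the extremal is
    y(x) = −7 x^2 + 14 x + 6.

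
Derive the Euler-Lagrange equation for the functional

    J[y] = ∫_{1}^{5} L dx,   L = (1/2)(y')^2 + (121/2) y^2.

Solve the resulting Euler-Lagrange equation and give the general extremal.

The Lagrangian is L = (1/2)(y')^2 + (121/2) y^2.
∂L/∂y = 121y.
∂L/∂y' = y'.
The Euler-Lagrange equation d/dx(∂L/∂y') − ∂L/∂y = 0 becomes:
    y'' - 121 y = 0
General solution: y(x) = A e^(11x) + B e^(-11x), where A and B are arbitrary constants fixed by the endpoint conditions.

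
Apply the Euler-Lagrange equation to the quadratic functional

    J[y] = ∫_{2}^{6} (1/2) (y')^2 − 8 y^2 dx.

The Lagrangian is L = (1/2) (y')^2 − 8 y^2.
Compute ∂L/∂y = -16y, ∂L/∂y' = y'.
The Euler-Lagrange equation d/dx(∂L/∂y') − ∂L/∂y = 0 reduces to
    y'' + 16 y = 0.
Its general solution is
    y(x) = A sin(4x) + B cos(4x),
with A, B fixed by the endpoint conditions.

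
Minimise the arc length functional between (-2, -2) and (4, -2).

Arc-length functional: J[y] = ∫ sqrt(1 + (y')^2) dx.
Lagrangian L = sqrt(1 + (y')^2) has no explicit y dependence, so ∂L/∂y = 0 and the Euler-Lagrange equation gives
    d/dx( y' / sqrt(1 + (y')^2) ) = 0  ⇒  y' / sqrt(1 + (y')^2) = const.
Hence y' is constant, so y(x) is affine.
Fitting the endpoints (-2, -2) and (4, -2):
    slope m = ((-2) − (-2)) / (4 − (-2)) = 0,
    intercept c = (-2) − m·(-2) = -2.
Extremal: y(x) = -2.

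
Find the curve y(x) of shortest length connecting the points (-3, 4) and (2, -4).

Arc-length functional: J[y] = ∫ sqrt(1 + (y')^2) dx.
Lagrangian L = sqrt(1 + (y')^2) has no explicit y dependence, so ∂L/∂y = 0 and the Euler-Lagrange equation gives
    d/dx( y' / sqrt(1 + (y')^2) ) = 0  ⇒  y' / sqrt(1 + (y')^2) = const.
Hence y' is constant, so y(x) is affine.
Fitting the endpoints (-3, 4) and (2, -4):
    slope m = ((-4) − 4) / (2 − (-3)) = -8/5,
    intercept c = 4 − m·(-3) = -4/5.
Extremal: y(x) = (-8/5) x - 4/5.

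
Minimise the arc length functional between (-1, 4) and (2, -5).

Arc-length functional: J[y] = ∫ sqrt(1 + (y')^2) dx.
Lagrangian L = sqrt(1 + (y')^2) has no explicit y dependence, so ∂L/∂y = 0 and the Euler-Lagrange equation gives
    d/dx( y' / sqrt(1 + (y')^2) ) = 0  ⇒  y' / sqrt(1 + (y')^2) = const.
Hence y' is constant, so y(x) is affine.
Fitting the endpoints (-1, 4) and (2, -5):
    slope m = ((-5) − 4) / (2 − (-1)) = -3,
    intercept c = 4 − m·(-1) = 1.
Extremal: y(x) = -3 x + 1.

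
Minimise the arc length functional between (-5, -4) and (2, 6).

Arc-length functional: J[y] = ∫ sqrt(1 + (y')^2) dx.
Lagrangian L = sqrt(1 + (y')^2) has no explicit y dependence, so ∂L/∂y = 0 and the Euler-Lagrange equation gives
    d/dx( y' / sqrt(1 + (y')^2) ) = 0  ⇒  y' / sqrt(1 + (y')^2) = const.
Hence y' is constant, so y(x) is affine.
Fitting the endpoints (-5, -4) and (2, 6):
    slope m = (6 − (-4)) / (2 − (-5)) = 10/7,
    intercept c = (-4) − m·(-5) = 22/7.
Extremal: y(x) = (10/7) x + 22/7.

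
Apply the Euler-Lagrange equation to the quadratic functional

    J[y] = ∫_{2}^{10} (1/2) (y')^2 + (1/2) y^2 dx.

The Lagrangian is L = (1/2) (y')^2 + (1/2) y^2.
Compute ∂L/∂y = y, ∂L/∂y' = y'.
The Euler-Lagrange equation d/dx(∂L/∂y') − ∂L/∂y = 0 reduces to
    y'' − y = 0.
Its general solution is
    y(x) = A e^x + B e^(−x),
with A, B fixed by the endpoint conditions.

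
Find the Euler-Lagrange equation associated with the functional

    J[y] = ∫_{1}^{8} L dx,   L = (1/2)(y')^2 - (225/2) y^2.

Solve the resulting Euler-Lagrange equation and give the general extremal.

The Lagrangian is L = (1/2)(y')^2 - (225/2) y^2.
∂L/∂y = -225y.
∂L/∂y' = y'.
The Euler-Lagrange equation d/dx(∂L/∂y') − ∂L/∂y = 0 becomes:
    y'' + 225 y = 0
General solution: y(x) = A sin(15x) + B cos(15x), where A and B are arbitrary constants fixed by the endpoint conditions.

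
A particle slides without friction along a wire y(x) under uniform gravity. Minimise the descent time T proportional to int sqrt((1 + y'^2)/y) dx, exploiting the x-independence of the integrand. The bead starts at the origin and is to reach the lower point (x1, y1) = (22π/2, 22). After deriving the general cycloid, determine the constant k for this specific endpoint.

The Lagrangian L = sqrt((1 + y'^2) / y) has no explicit x dependence, so the Beltrami identity applies:
    L − y' ∂L/∂y' = C.
Compute ∂L/∂y' = y' / sqrt(y (1 + y'^2)).
Substitute:
    sqrt((1 + y'^2)/y) − y'·y' / sqrt(y (1 + y'^2))
    = (1 + y'^2) / sqrt(y (1 + y'^2)) − y'^2 / sqrt(y (1 + y'^2))
    = 1 / sqrt(y (1 + y'^2)) = C.
Squaring and rearranging gives the first integral
    y (1 + y'^2) = 1/C^2 =: k   (constant).
Solving this first-order ODE by the substitution
    y = (k/2)(1 − cos θ)
yields the cycloid parameterisation
    x(θ) = (k/2)(θ − sin θ),   y(θ) = (k/2)(1 − cos θ).
The constant k is fixed by the endpoint condition.
Now fit the given lower endpoint (x1, y1) = (22π/2, 22). At the bottom of the first arch (θ = π), the parametric equations give
    y(π) = (k/2)(1 − cos π) = k,
    x(π) = (k/2)(π − sin π) = kπ/2.
Matching y(π) = 22 gives k = 22, consistent with x(π) = 22π/2. Therefore the specific cycloid is
    x(θ) = (22/2)(θ − sin θ),   y(θ) = (22/2)(1 − cos θ).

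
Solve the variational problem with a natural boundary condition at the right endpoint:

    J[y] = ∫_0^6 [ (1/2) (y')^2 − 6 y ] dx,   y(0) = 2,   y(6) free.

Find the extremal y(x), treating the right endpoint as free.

The Lagrangian L = (1/2) (y')^2 − 6 y gives
    ∂L/∂y = −6,   ∂L/∂y' = y'.
Euler-Lagrange: d/dx(y') − (−6) = 0, i.e. y'' + 6 = 0, so
    y(x) = −(6/2) x^2 + C1 x + C2.
Fixed left endpoint y(0) = 2 ⇒ C2 = 2.
The right endpoint x = 6 is free, so the natural (transversality) condition is ∂L/∂y' |_{x=6} = 0, i.e. y'(6) = 0.
Compute y'(x) = −6 x + C1, so y'(6) = −36 + C1 = 0 ⇒ C1 = 36.
Therefore the extremal is
    y(x) = −3 x^2 + 36 x + 2.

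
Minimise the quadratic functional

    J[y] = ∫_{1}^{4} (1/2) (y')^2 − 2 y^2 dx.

The Lagrangian is L = (1/2) (y')^2 − 2 y^2.
Compute ∂L/∂y = -4y, ∂L/∂y' = y'.
The Euler-Lagrange equation d/dx(∂L/∂y') − ∂L/∂y = 0 reduces to
    y'' + 4 y = 0.
Its general solution is
    y(x) = A sin(2x) + B cos(2x),
with A, B fixed by the endpoint conditions.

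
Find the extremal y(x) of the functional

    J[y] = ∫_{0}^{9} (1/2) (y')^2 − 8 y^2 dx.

The Lagrangian is L = (1/2) (y')^2 − 8 y^2.
Compute ∂L/∂y = -16y, ∂L/∂y' = y'.
The Euler-Lagrange equation d/dx(∂L/∂y') − ∂L/∂y = 0 reduces to
    y'' + 16 y = 0.
Its general solution is
    y(x) = A sin(4x) + B cos(4x),
with A, B fixed by the endpoint conditions.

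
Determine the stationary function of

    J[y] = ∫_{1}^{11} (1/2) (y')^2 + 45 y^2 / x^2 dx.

The Lagrangian is L = (1/2) (y')^2 + 45 y^2 / x^2.
Compute ∂L/∂y = 90y/x^2, ∂L/∂y' = y'.
The Euler-Lagrange equation d/dx(∂L/∂y') − ∂L/∂y = 0 reduces to
    y'' − 90/x^2 · y = 0  (x > 0).
Its general solution is
    y(x) = A x^10 + B x^(-9),
with A, B fixed by the endpoint conditions.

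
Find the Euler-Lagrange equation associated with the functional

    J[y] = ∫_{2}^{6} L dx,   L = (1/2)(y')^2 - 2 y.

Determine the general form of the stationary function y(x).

The Lagrangian is L = (1/2)(y')^2 - 2 y.
∂L/∂y = -2.
∂L/∂y' = y'.
The Euler-Lagrange equation d/dx(∂L/∂y') − ∂L/∂y = 0 becomes:
    y'' + 2 = 0
General solution: y(x) = -x^2 + A x + B, where A and B are arbitrary constants fixed by the endpoint conditions.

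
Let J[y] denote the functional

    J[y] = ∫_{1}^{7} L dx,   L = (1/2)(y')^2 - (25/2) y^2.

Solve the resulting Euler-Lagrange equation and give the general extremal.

The Lagrangian is L = (1/2)(y')^2 - (25/2) y^2.
∂L/∂y = -25y.
∂L/∂y' = y'.
The Euler-Lagrange equation d/dx(∂L/∂y') − ∂L/∂y = 0 becomes:
    y'' + 25 y = 0
General solution: y(x) = A sin(5x) + B cos(5x), where A and B are arbitrary constants fixed by the endpoint conditions.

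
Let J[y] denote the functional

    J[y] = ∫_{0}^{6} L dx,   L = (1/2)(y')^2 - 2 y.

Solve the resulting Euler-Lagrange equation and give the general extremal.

The Lagrangian is L = (1/2)(y')^2 - 2 y.
∂L/∂y = -2.
∂L/∂y' = y'.
The Euler-Lagrange equation d/dx(∂L/∂y') − ∂L/∂y = 0 becomes:
    y'' + 2 = 0
General solution: y(x) = -x^2 + A x + B, where A and B are arbitrary constants fixed by the endpoint conditions.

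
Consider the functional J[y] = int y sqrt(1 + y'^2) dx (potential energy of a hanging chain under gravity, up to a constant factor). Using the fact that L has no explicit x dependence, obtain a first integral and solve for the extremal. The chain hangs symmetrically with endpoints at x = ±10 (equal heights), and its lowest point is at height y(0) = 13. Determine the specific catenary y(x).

The Lagrangian L(y, y') = y sqrt(1 + y'^2) has no explicit x dependence, so the Beltrami identity applies:
    L − y' ∂L/∂y' = C.
Compute ∂L/∂y' = y · y' / sqrt(1 + y'^2). Then
    L − y' ∂L/∂y'
    = y sqrt(1 + y'^2) − y · y'^2 / sqrt(1 + y'^2)
    = y (1 + y'^2 − y'^2) / sqrt(1 + y'^2)
    = y / sqrt(1 + y'^2) = C.
Squaring gives y^2 = C^2 (1 + y'^2), i.e.
    y'^2 = y^2 / C^2 − 1.
Separating variables,
    dy / sqrt(y^2 − C^2) = dx / C,
and integrating gives arccosh(y / C) = (x − a)/C, so
    y(x) = C cosh((x − a)/C),
the catenary. The constants C and a are fixed by the two endpoint conditions (and, for the hanging-chain problem, the length constraint selects C).
Now fit the given data. The endpoints x = ±10 are symmetric at equal height, so the catenary is even about its minimum: a = 0 and y(x) = C cosh(x/C). The lowest point is y(0) = C cosh(0) = C, and we are told y(0) = 13, so C = 13. Therefore
    y(x) = 13 cosh(x/13),
and at the endpoints
    y(±10) = 13 cosh(10/13).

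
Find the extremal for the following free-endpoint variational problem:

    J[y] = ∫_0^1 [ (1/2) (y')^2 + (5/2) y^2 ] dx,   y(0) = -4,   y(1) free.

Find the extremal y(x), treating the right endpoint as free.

The Lagrangian L = (1/2) (y')^2 + (5/2) y^2 gives
    ∂L/∂y = 5 y,   ∂L/∂y' = y'.
Euler-Lagrange: y'' − 5 y = 0.
With k = sqrt(5), the general solution is
    y(x) = A cosh(sqrt(5) x) + B sinh(sqrt(5) x).
Fixed left endpoint y(0) = -4 ⇒ A = -4.
The right endpoint x = 1 is free, so the natural (transversality) condition is ∂L/∂y' |_{x=1} = 0, i.e. y'(1) = 0.
Compute y'(x) = A k sinh(k x) + B k cosh(k x), so
    y'(1) = A k sinh(k·1) + B k cosh(k·1) = 0
    ⇒ B = −A tanh(k·1) = 4 tanh(sqrt(5)·1).
Therefore the extremal is
    y(x) = −4 cosh(sqrt(5) x) + 4 tanh(sqrt(5)·1) sinh(sqrt(5) x).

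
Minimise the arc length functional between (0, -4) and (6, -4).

Arc-length functional: J[y] = ∫ sqrt(1 + (y')^2) dx.
Lagrangian L = sqrt(1 + (y')^2) has no explicit y dependence, so ∂L/∂y = 0 and the Euler-Lagrange equation gives
    d/dx( y' / sqrt(1 + (y')^2) ) = 0  ⇒  y' / sqrt(1 + (y')^2) = const.
Hence y' is constant, so y(x) is affine.
Fitting the endpoints (0, -4) and (6, -4):
    slope m = ((-4) − (-4)) / (6 − 0) = 0,
    intercept c = (-4) − m·0 = -4.
Extremal: y(x) = -4.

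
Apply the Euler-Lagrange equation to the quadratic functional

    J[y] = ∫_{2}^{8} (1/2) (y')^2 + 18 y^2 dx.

The Lagrangian is L = (1/2) (y')^2 + 18 y^2.
Compute ∂L/∂y = 36y, ∂L/∂y' = y'.
The Euler-Lagrange equation d/dx(∂L/∂y') − ∂L/∂y = 0 reduces to
    y'' − 36 y = 0.
Its general solution is
    y(x) = A e^(6x) + B e^(−6x),
with A, B fixed by the endpoint conditions.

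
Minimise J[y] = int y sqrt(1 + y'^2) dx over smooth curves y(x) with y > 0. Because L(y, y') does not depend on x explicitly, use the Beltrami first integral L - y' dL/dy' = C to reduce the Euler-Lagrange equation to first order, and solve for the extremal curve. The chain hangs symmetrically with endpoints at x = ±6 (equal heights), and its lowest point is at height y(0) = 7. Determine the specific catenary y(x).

The Lagrangian L(y, y') = y sqrt(1 + y'^2) has no explicit x dependence, so the Beltrami identity applies:
    L − y' ∂L/∂y' = C.
Compute ∂L/∂y' = y · y' / sqrt(1 + y'^2). Then
    L − y' ∂L/∂y'
    = y sqrt(1 + y'^2) − y · y'^2 / sqrt(1 + y'^2)
    = y (1 + y'^2 − y'^2) / sqrt(1 + y'^2)
    = y / sqrt(1 + y'^2) = C.
Squaring gives y^2 = C^2 (1 + y'^2), i.e.
    y'^2 = y^2 / C^2 − 1.
Separating variables,
    dy / sqrt(y^2 − C^2) = dx / C,
and integrating gives arccosh(y / C) = (x − a)/C, so
    y(x) = C cosh((x − a)/C),
the catenary. The constants C and a are fixed by the two endpoint conditions (and, for the hanging-chain problem, the length constraint selects C).
Now fit the given data. The endpoints x = ±6 are symmetric at equal height, so the catenary is even about its minimum: a = 0 and y(x) = C cosh(x/C). The lowest point is y(0) = C cosh(0) = C, and we are told y(0) = 7, so C = 7. Therefore
    y(x) = 7 cosh(x/7),
and at the endpoints
    y(±6) = 7 cosh(6/7).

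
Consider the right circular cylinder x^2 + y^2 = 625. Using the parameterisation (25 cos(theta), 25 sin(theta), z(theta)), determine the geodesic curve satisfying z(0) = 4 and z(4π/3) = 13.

Parameterise the cylinder of radius R = 25 as
    r(θ) = (25 cos θ, 25 sin θ, z(θ)).
The arc-length element is
    ds = sqrt(625 + (dz/dθ)^2) dθ,
so the Lagrangian is L = sqrt(625 + z'^2).
L depends on z' only, not on z or θ, so ∂L/∂z = 0 and
    ∂L/∂z' = z' / sqrt(625 + z'^2).
The Euler-Lagrange equation gives
    d/dθ( z' / sqrt(625 + z'^2) ) = 0,
so z' is constant. Integrating once:
    z(θ) = a θ + b,
a helix on the cylinder (a straight line when the cylinder is unrolled). The constants a, b are determined by the endpoint conditions.
With endpoint conditions z(0) = 4 and z(4π/3) = 13: from z(0) = b we get b = 4, and a·4π/3 + 4 = 13 gives a = 27/(4π), so
    z(θ) = (27/(4π)) θ + 4.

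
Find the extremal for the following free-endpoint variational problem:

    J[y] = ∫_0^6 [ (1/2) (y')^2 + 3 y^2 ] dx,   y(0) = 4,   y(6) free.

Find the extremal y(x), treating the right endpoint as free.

The Lagrangian L = (1/2) (y')^2 + 3 y^2 gives
    ∂L/∂y = 6 y,   ∂L/∂y' = y'.
Euler-Lagrange: y'' − 6 y = 0.
With k = sqrt(6), the general solution is
    y(x) = A cosh(sqrt(6) x) + B sinh(sqrt(6) x).
Fixed left endpoint y(0) = 4 ⇒ A = 4.
The right endpoint x = 6 is free, so the natural (transversality) condition is ∂L/∂y' |_{x=6} = 0, i.e. y'(6) = 0.
Compute y'(x) = A k sinh(k x) + B k cosh(k x), so
    y'(6) = A k sinh(k·6) + B k cosh(k·6) = 0
    ⇒ B = −A tanh(k·6) = − 4 tanh(sqrt(6)·6).
Therefore the extremal is
    y(x) = 4 cosh(sqrt(6) x) − 4 tanh(sqrt(6)·6) sinh(sqrt(6) x).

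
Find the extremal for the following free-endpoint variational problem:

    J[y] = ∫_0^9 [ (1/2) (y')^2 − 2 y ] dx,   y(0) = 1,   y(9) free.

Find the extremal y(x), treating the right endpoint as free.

The Lagrangian L = (1/2) (y')^2 − 2 y gives
    ∂L/∂y = −2,   ∂L/∂y' = y'.
Euler-Lagrange: d/dx(y') − (−2) = 0, i.e. y'' + 2 = 0, so
    y(x) = −(2/2) x^2 + C1 x + C2.
Fixed left endpoint y(0) = 1 ⇒ C2 = 1.
The right endpoint x = 9 is free, so the natural (transversality) condition is ∂L/∂y' |_{x=9} = 0, i.e. y'(9) = 0.
Compute y'(x) = −2 x + C1, so y'(9) = −18 + C1 = 0 ⇒ C1 = 18.
Therefore the extremal is
    y(x) = −x^2 + 18 x + 1.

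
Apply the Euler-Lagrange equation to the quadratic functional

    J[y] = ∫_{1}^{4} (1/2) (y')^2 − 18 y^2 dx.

The Lagrangian is L = (1/2) (y')^2 − 18 y^2.
Compute ∂L/∂y = -36y, ∂L/∂y' = y'.
The Euler-Lagrange equation d/dx(∂L/∂y') − ∂L/∂y = 0 reduces to
    y'' + 36 y = 0.
Its general solution is
    y(x) = A sin(6x) + B cos(6x),
with A, B fixed by the endpoint conditions.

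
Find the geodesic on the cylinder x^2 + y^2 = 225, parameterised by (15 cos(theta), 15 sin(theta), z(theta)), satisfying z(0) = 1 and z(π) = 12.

Parameterise the cylinder of radius R = 15 as
    r(θ) = (15 cos θ, 15 sin θ, z(θ)).
The arc-length element is
    ds = sqrt(225 + (dz/dθ)^2) dθ,
so the Lagrangian is L = sqrt(225 + z'^2).
L depends on z' only, not on z or θ, so ∂L/∂z = 0 and
    ∂L/∂z' = z' / sqrt(225 + z'^2).
The Euler-Lagrange equation gives
    d/dθ( z' / sqrt(225 + z'^2) ) = 0,
so z' is constant. Integrating once:
    z(θ) = a θ + b,
a helix on the cylinder (a straight line when the cylinder is unrolled). The constants a, b are determined by the endpoint conditions.
With endpoint conditions z(0) = 1 and z(π) = 12: from z(0) = b we get b = 1, and a·π + 1 = 12 gives a = 11/π, so
    z(θ) = (11/π) θ + 1.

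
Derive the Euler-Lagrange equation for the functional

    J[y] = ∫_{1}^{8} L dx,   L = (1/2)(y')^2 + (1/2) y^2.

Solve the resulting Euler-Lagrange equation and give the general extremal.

The Lagrangian is L = (1/2)(y')^2 + (1/2) y^2.
∂L/∂y = y.
∂L/∂y' = y'.
The Euler-Lagrange equation d/dx(∂L/∂y') − ∂L/∂y = 0 becomes:
    y'' - y = 0
General solution: y(x) = A e^x + B e^(-x), where A and B are arbitrary constants fixed by the endpoint conditions.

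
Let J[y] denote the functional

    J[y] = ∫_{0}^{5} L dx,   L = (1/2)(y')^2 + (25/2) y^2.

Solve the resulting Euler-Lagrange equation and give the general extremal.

The Lagrangian is L = (1/2)(y')^2 + (25/2) y^2.
∂L/∂y = 25y.
∂L/∂y' = y'.
The Euler-Lagrange equation d/dx(∂L/∂y') − ∂L/∂y = 0 becomes:
    y'' - 25 y = 0
General solution: y(x) = A e^(5x) + B e^(-5x), where A and B are arbitrary constants fixed by the endpoint conditions.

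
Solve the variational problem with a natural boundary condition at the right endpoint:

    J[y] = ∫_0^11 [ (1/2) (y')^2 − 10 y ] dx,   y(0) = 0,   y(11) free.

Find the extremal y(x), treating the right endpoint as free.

The Lagrangian L = (1/2) (y')^2 − 10 y gives
    ∂L/∂y = −10,   ∂L/∂y' = y'.
Euler-Lagrange: d/dx(y') − (−10) = 0, i.e. y'' + 10 = 0, so
    y(x) = −(10/2) x^2 + C1 x + C2.
Fixed left endpoint y(0) = 0 ⇒ C2 = 0.
The right endpoint x = 11 is free, so the natural (transversality) condition is ∂L/∂y' |_{x=11} = 0, i.e. y'(11) = 0.
Compute y'(x) = −10 x + C1, so y'(11) = −110 + C1 = 0 ⇒ C1 = 110.
Therefore the extremal is
    y(x) = −5 x^2 + 110 x.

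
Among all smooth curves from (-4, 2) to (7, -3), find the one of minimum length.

Arc-length functional: J[y] = ∫ sqrt(1 + (y')^2) dx.
Lagrangian L = sqrt(1 + (y')^2) has no explicit y dependence, so ∂L/∂y = 0 and the Euler-Lagrange equation gives
    d/dx( y' / sqrt(1 + (y')^2) ) = 0  ⇒  y' / sqrt(1 + (y')^2) = const.
Hence y' is constant, so y(x) is affine.
Fitting the endpoints (-4, 2) and (7, -3):
    slope m = ((-3) − 2) / (7 − (-4)) = -5/11,
    intercept c = 2 − m·(-4) = 2/11.
Extremal: y(x) = (-5/11) x + 2/11.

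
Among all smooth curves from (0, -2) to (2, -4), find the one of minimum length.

Arc-length functional: J[y] = ∫ sqrt(1 + (y')^2) dx.
Lagrangian L = sqrt(1 + (y')^2) has no explicit y dependence, so ∂L/∂y = 0 and the Euler-Lagrange equation gives
    d/dx( y' / sqrt(1 + (y')^2) ) = 0  ⇒  y' / sqrt(1 + (y')^2) = const.
Hence y' is constant, so y(x) is affine.
Fitting the endpoints (0, -2) and (2, -4):
    slope m = ((-4) − (-2)) / (2 − 0) = -1,
    intercept c = (-2) − m·0 = -2.
Extremal: y(x) = -x - 2.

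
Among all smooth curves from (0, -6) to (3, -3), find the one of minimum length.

Arc-length functional: J[y] = ∫ sqrt(1 + (y')^2) dx.
Lagrangian L = sqrt(1 + (y')^2) has no explicit y dependence, so ∂L/∂y = 0 and the Euler-Lagrange equation gives
    d/dx( y' / sqrt(1 + (y')^2) ) = 0  ⇒  y' / sqrt(1 + (y')^2) = const.
Hence y' is constant, so y(x) is affine.
Fitting the endpoints (0, -6) and (3, -3):
    slope m = ((-3) − (-6)) / (3 − 0) = 1,
    intercept c = (-6) − m·0 = -6.
Extremal: y(x) = x - 6.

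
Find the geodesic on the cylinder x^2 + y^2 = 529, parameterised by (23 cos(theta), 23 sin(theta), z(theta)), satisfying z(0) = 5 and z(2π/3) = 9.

Parameterise the cylinder of radius R = 23 as
    r(θ) = (23 cos θ, 23 sin θ, z(θ)).
The arc-length element is
    ds = sqrt(529 + (dz/dθ)^2) dθ,
so the Lagrangian is L = sqrt(529 + z'^2).
L depends on z' only, not on z or θ, so ∂L/∂z = 0 and
    ∂L/∂z' = z' / sqrt(529 + z'^2).
The Euler-Lagrange equation gives
    d/dθ( z' / sqrt(529 + z'^2) ) = 0,
so z' is constant. Integrating once:
    z(θ) = a θ + b,
a helix on the cylinder (a straight line when the cylinder is unrolled). The constants a, b are determined by the endpoint conditions.
With endpoint conditions z(0) = 5 and z(2π/3) = 9: from z(0) = b we get b = 5, and a·2π/3 + 5 = 9 gives a = 6/π, so
    z(θ) = (6/π) θ + 5.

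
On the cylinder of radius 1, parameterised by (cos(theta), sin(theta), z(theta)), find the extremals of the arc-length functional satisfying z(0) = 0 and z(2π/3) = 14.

Parameterise the cylinder of radius R = 1 as
    r(θ) = (cos θ, sin θ, z(θ)).
The arc-length element is
    ds = sqrt(1 + (dz/dθ)^2) dθ,
so the Lagrangian is L = sqrt(1 + z'^2).
L depends on z' only, not on z or θ, so ∂L/∂z = 0 and
    ∂L/∂z' = z' / sqrt(1 + z'^2).
The Euler-Lagrange equation gives
    d/dθ( z' / sqrt(1 + z'^2) ) = 0,
so z' is constant. Integrating once:
    z(θ) = a θ + b,
a helix on the cylinder (a straight line when the cylinder is unrolled). The constants a, b are determined by the endpoint conditions.
With endpoint conditions z(0) = 0 and z(2π/3) = 14: from z(0) = b we get b = 0, and a·2π/3 + 0 = 14 gives a = 21/π, so
    z(θ) = (21/π) θ.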